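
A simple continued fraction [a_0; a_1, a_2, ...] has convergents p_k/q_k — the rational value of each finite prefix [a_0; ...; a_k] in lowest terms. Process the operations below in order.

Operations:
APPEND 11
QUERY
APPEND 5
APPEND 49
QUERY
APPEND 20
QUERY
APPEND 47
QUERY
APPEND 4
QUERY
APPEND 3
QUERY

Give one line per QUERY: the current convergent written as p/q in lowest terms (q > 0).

APPEND 11: p_0 = 11·1 + 0 = 11, q_0 = 11·0 + 1 = 1 → 11/1
APPEND 5: p_1 = 5·11 + 1 = 56, q_1 = 5·1 + 0 = 5 → 56/5
APPEND 49: p_2 = 49·56 + 11 = 2755, q_2 = 49·5 + 1 = 246 → 2755/246
APPEND 20: p_3 = 20·2755 + 56 = 55156, q_3 = 20·246 + 5 = 4925 → 55156/4925
APPEND 47: p_4 = 47·55156 + 2755 = 2595087, q_4 = 47·4925 + 246 = 231721 → 2595087/231721
APPEND 4: p_5 = 4·2595087 + 55156 = 10435504, q_5 = 4·231721 + 4925 = 931809 → 10435504/931809
APPEND 3: p_6 = 3·10435504 + 2595087 = 33901599, q_6 = 3·931809 + 231721 = 3027148 → 33901599/3027148

11/1
2755/246
55156/4925
2595087/231721
10435504/931809
33901599/3027148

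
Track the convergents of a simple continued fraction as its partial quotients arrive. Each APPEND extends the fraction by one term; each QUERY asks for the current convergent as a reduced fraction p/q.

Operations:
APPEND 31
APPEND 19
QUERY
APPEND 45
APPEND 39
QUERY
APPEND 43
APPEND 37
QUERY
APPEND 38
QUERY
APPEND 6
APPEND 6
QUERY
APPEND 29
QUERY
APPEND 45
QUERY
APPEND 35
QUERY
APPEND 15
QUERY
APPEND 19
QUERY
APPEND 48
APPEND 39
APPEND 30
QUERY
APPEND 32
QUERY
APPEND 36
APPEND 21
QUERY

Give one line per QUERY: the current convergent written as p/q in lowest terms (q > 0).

590/19
1037249/33403
1652283905/53209248
62831416678/2023388609
2334676120516/75184634021
68084248278937/2192547927511
3066125848672681/98739841372016
107382488951822772/3458086995948071
1613803460126014261/51970044780593081
30769648231346093731/990888937827216610
1732313241086249181943609/55786469007965082211031
55491718204232229970309830/1787024970067179450593681
42043609258666609320345357099/1353949418190022110825848168

APPEND 31: p_0 = 31·1 + 0 = 31, q_0 = 31·0 + 1 = 1 → 31/1
APPEND 19: p_1 = 19·31 + 1 = 590, q_1 = 19·1 + 0 = 19 → 590/19
APPEND 45: p_2 = 45·590 + 31 = 26581, q_2 = 45·19 + 1 = 856 → 26581/856
APPEND 39: p_3 = 39·26581 + 590 = 1037249, q_3 = 39·856 + 19 = 33403 → 1037249/33403
APPEND 43: p_4 = 43·1037249 + 26581 = 44628288, q_4 = 43·33403 + 856 = 1437185 → 44628288/1437185
APPEND 37: p_5 = 37·44628288 + 1037249 = 1652283905, q_5 = 37·1437185 + 33403 = 53209248 → 1652283905/53209248
APPEND 38: p_6 = 38·1652283905 + 44628288 = 62831416678, q_6 = 38·53209248 + 1437185 = 2023388609 → 62831416678/2023388609
APPEND 6: p_7 = 6·62831416678 + 1652283905 = 378640783973, q_7 = 6·2023388609 + 53209248 = 12193540902 → 378640783973/12193540902
APPEND 6: p_8 = 6·378640783973 + 62831416678 = 2334676120516, q_8 = 6·12193540902 + 2023388609 = 75184634021 → 2334676120516/75184634021
APPEND 29: p_9 = 29·2334676120516 + 378640783973 = 68084248278937, q_9 = 29·75184634021 + 12193540902 = 2192547927511 → 68084248278937/2192547927511
APPEND 45: p_10 = 45·68084248278937 + 2334676120516 = 3066125848672681, q_10 = 45·2192547927511 + 75184634021 = 98739841372016 → 3066125848672681/98739841372016
APPEND 35: p_11 = 35·3066125848672681 + 68084248278937 = 107382488951822772, q_11 = 35·98739841372016 + 2192547927511 = 3458086995948071 → 107382488951822772/3458086995948071
APPEND 15: p_12 = 15·107382488951822772 + 3066125848672681 = 1613803460126014261, q_12 = 15·3458086995948071 + 98739841372016 = 51970044780593081 → 1613803460126014261/51970044780593081
APPEND 19: p_13 = 19·1613803460126014261 + 107382488951822772 = 30769648231346093731, q_13 = 19·51970044780593081 + 3458086995948071 = 990888937827216610 → 30769648231346093731/990888937827216610
APPEND 48: p_14 = 48·30769648231346093731 + 1613803460126014261 = 1478556918564738513349, q_14 = 48·990888937827216610 + 51970044780593081 = 47614639060486990361 → 1478556918564738513349/47614639060486990361
APPEND 39: p_15 = 39·1478556918564738513349 + 30769648231346093731 = 57694489472256148114342, q_15 = 39·47614639060486990361 + 990888937827216610 = 1857961812296819840689 → 57694489472256148114342/1857961812296819840689
APPEND 30: p_16 = 30·57694489472256148114342 + 1478556918564738513349 = 1732313241086249181943609, q_16 = 30·1857961812296819840689 + 47614639060486990361 = 55786469007965082211031 → 1732313241086249181943609/55786469007965082211031
APPEND 32: p_17 = 32·1732313241086249181943609 + 57694489472256148114342 = 55491718204232229970309830, q_17 = 32·55786469007965082211031 + 1857961812296819840689 = 1787024970067179450593681 → 55491718204232229970309830/1787024970067179450593681
APPEND 36: p_18 = 36·55491718204232229970309830 + 1732313241086249181943609 = 1999434168593446528113097489, q_18 = 36·1787024970067179450593681 + 55786469007965082211031 = 64388685391426425303583547 → 1999434168593446528113097489/64388685391426425303583547
APPEND 21: p_19 = 21·1999434168593446528113097489 + 55491718204232229970309830 = 42043609258666609320345357099, q_19 = 21·64388685391426425303583547 + 1787024970067179450593681 = 1353949418190022110825848168 → 42043609258666609320345357099/1353949418190022110825848168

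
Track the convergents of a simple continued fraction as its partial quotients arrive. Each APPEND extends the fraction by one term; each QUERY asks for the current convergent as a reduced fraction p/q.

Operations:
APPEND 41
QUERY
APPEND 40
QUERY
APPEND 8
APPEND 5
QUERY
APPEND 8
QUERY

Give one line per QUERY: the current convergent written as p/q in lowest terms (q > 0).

41/1
1641/40
67486/1645
553057/13481

APPEND 41: p_0 = 41·1 + 0 = 41, q_0 = 41·0 + 1 = 1 → 41/1
APPEND 40: p_1 = 40·41 + 1 = 1641, q_1 = 40·1 + 0 = 40 → 1641/40
APPEND 8: p_2 = 8·1641 + 41 = 13169, q_2 = 8·40 + 1 = 321 → 13169/321
APPEND 5: p_3 = 5·13169 + 1641 = 67486, q_3 = 5·321 + 40 = 1645 → 67486/1645
APPEND 8: p_4 = 8·67486 + 13169 = 553057, q_4 = 8·1645 + 321 = 13481 → 553057/13481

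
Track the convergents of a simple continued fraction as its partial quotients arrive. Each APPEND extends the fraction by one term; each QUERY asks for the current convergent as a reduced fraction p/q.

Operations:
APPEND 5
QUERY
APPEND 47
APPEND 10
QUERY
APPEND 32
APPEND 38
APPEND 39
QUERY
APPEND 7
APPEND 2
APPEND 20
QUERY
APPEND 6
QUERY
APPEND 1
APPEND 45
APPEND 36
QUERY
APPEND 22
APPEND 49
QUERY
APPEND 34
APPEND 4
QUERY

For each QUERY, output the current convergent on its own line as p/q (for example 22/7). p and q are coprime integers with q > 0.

5/1
2365/471
112675663/22439846
34709802634/6912607435
209954725095/41813392286
404159569552129/80490127670037
436637948611919291/86958337441576742
59855009881387421819/11920384298664495834

APPEND 5: p_0 = 5·1 + 0 = 5, q_0 = 5·0 + 1 = 1 → 5/1
APPEND 47: p_1 = 47·5 + 1 = 236, q_1 = 47·1 + 0 = 47 → 236/47
APPEND 10: p_2 = 10·236 + 5 = 2365, q_2 = 10·47 + 1 = 471 → 2365/471
APPEND 32: p_3 = 32·2365 + 236 = 75916, q_3 = 32·471 + 47 = 15119 → 75916/15119
APPEND 38: p_4 = 38·75916 + 2365 = 2887173, q_4 = 38·15119 + 471 = 574993 → 2887173/574993
APPEND 39: p_5 = 39·2887173 + 75916 = 112675663, q_5 = 39·574993 + 15119 = 22439846 → 112675663/22439846
APPEND 7: p_6 = 7·112675663 + 2887173 = 791616814, q_6 = 7·22439846 + 574993 = 157653915 → 791616814/157653915
APPEND 2: p_7 = 2·791616814 + 112675663 = 1695909291, q_7 = 2·157653915 + 22439846 = 337747676 → 1695909291/337747676
APPEND 20: p_8 = 20·1695909291 + 791616814 = 34709802634, q_8 = 20·337747676 + 157653915 = 6912607435 → 34709802634/6912607435
APPEND 6: p_9 = 6·34709802634 + 1695909291 = 209954725095, q_9 = 6·6912607435 + 337747676 = 41813392286 → 209954725095/41813392286
APPEND 1: p_10 = 1·209954725095 + 34709802634 = 244664527729, q_10 = 1·41813392286 + 6912607435 = 48725999721 → 244664527729/48725999721
APPEND 45: p_11 = 45·244664527729 + 209954725095 = 11219858472900, q_11 = 45·48725999721 + 41813392286 = 2234483379731 → 11219858472900/2234483379731
APPEND 36: p_12 = 36·11219858472900 + 244664527729 = 404159569552129, q_12 = 36·2234483379731 + 48725999721 = 80490127670037 → 404159569552129/80490127670037
APPEND 22: p_13 = 22·404159569552129 + 11219858472900 = 8902730388619738, q_13 = 22·80490127670037 + 2234483379731 = 1773017292120545 → 8902730388619738/1773017292120545
APPEND 49: p_14 = 49·8902730388619738 + 404159569552129 = 436637948611919291, q_14 = 49·1773017292120545 + 80490127670037 = 86958337441576742 → 436637948611919291/86958337441576742
APPEND 34: p_15 = 34·436637948611919291 + 8902730388619738 = 14854592983193875632, q_15 = 34·86958337441576742 + 1773017292120545 = 2958356490305729773 → 14854592983193875632/2958356490305729773
APPEND 4: p_16 = 4·14854592983193875632 + 436637948611919291 = 59855009881387421819, q_16 = 4·2958356490305729773 + 86958337441576742 = 11920384298664495834 → 59855009881387421819/11920384298664495834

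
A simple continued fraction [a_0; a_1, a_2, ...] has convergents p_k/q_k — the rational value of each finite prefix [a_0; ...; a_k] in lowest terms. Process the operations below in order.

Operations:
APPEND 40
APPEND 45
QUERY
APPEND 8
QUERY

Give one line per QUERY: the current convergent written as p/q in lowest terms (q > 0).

APPEND 40: p_0 = 40·1 + 0 = 40, q_0 = 40·0 + 1 = 1 → 40/1
APPEND 45: p_1 = 45·40 + 1 = 1801, q_1 = 45·1 + 0 = 45 → 1801/45
APPEND 8: p_2 = 8·1801 + 40 = 14448, q_2 = 8·45 + 1 = 361 → 14448/361

1801/45
14448/361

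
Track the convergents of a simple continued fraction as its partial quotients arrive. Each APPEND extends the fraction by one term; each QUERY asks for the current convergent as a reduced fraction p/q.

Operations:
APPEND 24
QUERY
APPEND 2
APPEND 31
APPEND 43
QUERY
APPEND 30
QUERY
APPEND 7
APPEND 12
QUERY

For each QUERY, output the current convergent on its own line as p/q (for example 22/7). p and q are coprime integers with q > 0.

APPEND 24: p_0 = 24·1 + 0 = 24, q_0 = 24·0 + 1 = 1 → 24/1
APPEND 2: p_1 = 2·24 + 1 = 49, q_1 = 2·1 + 0 = 2 → 49/2
APPEND 31: p_2 = 31·49 + 24 = 1543, q_2 = 31·2 + 1 = 63 → 1543/63
APPEND 43: p_3 = 43·1543 + 49 = 66398, q_3 = 43·63 + 2 = 2711 → 66398/2711
APPEND 30: p_4 = 30·66398 + 1543 = 1993483, q_4 = 30·2711 + 63 = 81393 → 1993483/81393
APPEND 7: p_5 = 7·1993483 + 66398 = 14020779, q_5 = 7·81393 + 2711 = 572462 → 14020779/572462
APPEND 12: p_6 = 12·14020779 + 1993483 = 170242831, q_6 = 12·572462 + 81393 = 6950937 → 170242831/6950937

24/1
66398/2711
1993483/81393
170242831/6950937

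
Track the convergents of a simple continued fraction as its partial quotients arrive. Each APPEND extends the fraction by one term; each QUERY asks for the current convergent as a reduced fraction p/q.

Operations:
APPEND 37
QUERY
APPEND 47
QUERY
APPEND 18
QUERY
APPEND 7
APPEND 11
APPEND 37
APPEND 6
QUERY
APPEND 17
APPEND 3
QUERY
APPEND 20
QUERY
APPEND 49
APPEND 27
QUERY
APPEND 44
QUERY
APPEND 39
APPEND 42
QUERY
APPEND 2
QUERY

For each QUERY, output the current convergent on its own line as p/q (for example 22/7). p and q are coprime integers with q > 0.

APPEND 37: p_0 = 37·1 + 0 = 37, q_0 = 37·0 + 1 = 1 → 37/1
APPEND 47: p_1 = 47·37 + 1 = 1740, q_1 = 47·1 + 0 = 47 → 1740/47
APPEND 18: p_2 = 18·1740 + 37 = 31357, q_2 = 18·47 + 1 = 847 → 31357/847
APPEND 7: p_3 = 7·31357 + 1740 = 221239, q_3 = 7·847 + 47 = 5976 → 221239/5976
APPEND 11: p_4 = 11·221239 + 31357 = 2464986, q_4 = 11·5976 + 847 = 66583 → 2464986/66583
APPEND 37: p_5 = 37·2464986 + 221239 = 91425721, q_5 = 37·66583 + 5976 = 2469547 → 91425721/2469547
APPEND 6: p_6 = 6·91425721 + 2464986 = 551019312, q_6 = 6·2469547 + 66583 = 14883865 → 551019312/14883865
APPEND 17: p_7 = 17·551019312 + 91425721 = 9458754025, q_7 = 17·14883865 + 2469547 = 255495252 → 9458754025/255495252
APPEND 3: p_8 = 3·9458754025 + 551019312 = 28927281387, q_8 = 3·255495252 + 14883865 = 781369621 → 28927281387/781369621
APPEND 20: p_9 = 20·28927281387 + 9458754025 = 588004381765, q_9 = 20·781369621 + 255495252 = 15882887672 → 588004381765/15882887672
APPEND 49: p_10 = 49·588004381765 + 28927281387 = 28841141987872, q_10 = 49·15882887672 + 781369621 = 779042865549 → 28841141987872/779042865549
APPEND 27: p_11 = 27·28841141987872 + 588004381765 = 779298838054309, q_11 = 27·779042865549 + 15882887672 = 21050040257495 → 779298838054309/21050040257495
APPEND 44: p_12 = 44·779298838054309 + 28841141987872 = 34317990016377468, q_12 = 44·21050040257495 + 779042865549 = 926980814195329 → 34317990016377468/926980814195329
APPEND 39: p_13 = 39·34317990016377468 + 779298838054309 = 1339180909476775561, q_13 = 39·926980814195329 + 21050040257495 = 36173301793875326 → 1339180909476775561/36173301793875326
APPEND 42: p_14 = 42·1339180909476775561 + 34317990016377468 = 56279916188040951030, q_14 = 42·36173301793875326 + 926980814195329 = 1520205656156959021 → 56279916188040951030/1520205656156959021
APPEND 2: p_15 = 2·56279916188040951030 + 1339180909476775561 = 113899013285558677621, q_15 = 2·1520205656156959021 + 36173301793875326 = 3076584614107793368 → 113899013285558677621/3076584614107793368

37/1
1740/47
31357/847
551019312/14883865
28927281387/781369621
588004381765/15882887672
779298838054309/21050040257495
34317990016377468/926980814195329
56279916188040951030/1520205656156959021
113899013285558677621/3076584614107793368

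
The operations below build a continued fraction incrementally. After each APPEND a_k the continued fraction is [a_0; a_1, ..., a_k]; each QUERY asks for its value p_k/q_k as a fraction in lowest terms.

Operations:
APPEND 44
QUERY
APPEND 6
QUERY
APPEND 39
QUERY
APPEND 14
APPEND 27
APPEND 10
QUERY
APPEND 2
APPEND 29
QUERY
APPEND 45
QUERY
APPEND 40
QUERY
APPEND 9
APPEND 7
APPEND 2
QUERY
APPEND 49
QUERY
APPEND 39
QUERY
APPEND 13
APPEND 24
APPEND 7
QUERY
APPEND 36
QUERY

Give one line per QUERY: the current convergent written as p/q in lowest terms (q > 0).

APPEND 44: p_0 = 44·1 + 0 = 44, q_0 = 44·0 + 1 = 1 → 44/1
APPEND 6: p_1 = 6·44 + 1 = 265, q_1 = 6·1 + 0 = 6 → 265/6
APPEND 39: p_2 = 39·265 + 44 = 10379, q_2 = 39·6 + 1 = 235 → 10379/235
APPEND 14: p_3 = 14·10379 + 265 = 145571, q_3 = 14·235 + 6 = 3296 → 145571/3296
APPEND 27: p_4 = 27·145571 + 10379 = 3940796, q_4 = 27·3296 + 235 = 89227 → 3940796/89227
APPEND 10: p_5 = 10·3940796 + 145571 = 39553531, q_5 = 10·89227 + 3296 = 895566 → 39553531/895566
APPEND 2: p_6 = 2·39553531 + 3940796 = 83047858, q_6 = 2·895566 + 89227 = 1880359 → 83047858/1880359
APPEND 29: p_7 = 29·83047858 + 39553531 = 2447941413, q_7 = 29·1880359 + 895566 = 55425977 → 2447941413/55425977
APPEND 45: p_8 = 45·2447941413 + 83047858 = 110240411443, q_8 = 45·55425977 + 1880359 = 2496049324 → 110240411443/2496049324
APPEND 40: p_9 = 40·110240411443 + 2447941413 = 4412064399133, q_9 = 40·2496049324 + 55425977 = 99897398937 → 4412064399133/99897398937
APPEND 9: p_10 = 9·4412064399133 + 110240411443 = 39818820003640, q_10 = 9·99897398937 + 2496049324 = 901572639757 → 39818820003640/901572639757
APPEND 7: p_11 = 7·39818820003640 + 4412064399133 = 283143804424613, q_11 = 7·901572639757 + 99897398937 = 6410905877236 → 283143804424613/6410905877236
APPEND 2: p_12 = 2·283143804424613 + 39818820003640 = 606106428852866, q_12 = 2·6410905877236 + 901572639757 = 13723384394229 → 606106428852866/13723384394229
APPEND 49: p_13 = 49·606106428852866 + 283143804424613 = 29982358818215047, q_13 = 49·13723384394229 + 6410905877236 = 678856741194457 → 29982358818215047/678856741194457
APPEND 39: p_14 = 39·29982358818215047 + 606106428852866 = 1169918100339239699, q_14 = 39·678856741194457 + 13723384394229 = 26489136290978052 → 1169918100339239699/26489136290978052
APPEND 13: p_15 = 13·1169918100339239699 + 29982358818215047 = 15238917663228331134, q_15 = 13·26489136290978052 + 678856741194457 = 345037628523909133 → 15238917663228331134/345037628523909133
APPEND 24: p_16 = 24·15238917663228331134 + 1169918100339239699 = 366903942017819186915, q_16 = 24·345037628523909133 + 26489136290978052 = 8307392220864797244 → 366903942017819186915/8307392220864797244
APPEND 7: p_17 = 7·366903942017819186915 + 15238917663228331134 = 2583566511787962639539, q_17 = 7·8307392220864797244 + 345037628523909133 = 58496783174577489841 → 2583566511787962639539/58496783174577489841
APPEND 36: p_18 = 36·2583566511787962639539 + 366903942017819186915 = 93375298366384474210319, q_18 = 36·58496783174577489841 + 8307392220864797244 = 2114191586505654431520 → 93375298366384474210319/2114191586505654431520

44/1
265/6
10379/235
39553531/895566
2447941413/55425977
110240411443/2496049324
4412064399133/99897398937
606106428852866/13723384394229
29982358818215047/678856741194457
1169918100339239699/26489136290978052
2583566511787962639539/58496783174577489841
93375298366384474210319/2114191586505654431520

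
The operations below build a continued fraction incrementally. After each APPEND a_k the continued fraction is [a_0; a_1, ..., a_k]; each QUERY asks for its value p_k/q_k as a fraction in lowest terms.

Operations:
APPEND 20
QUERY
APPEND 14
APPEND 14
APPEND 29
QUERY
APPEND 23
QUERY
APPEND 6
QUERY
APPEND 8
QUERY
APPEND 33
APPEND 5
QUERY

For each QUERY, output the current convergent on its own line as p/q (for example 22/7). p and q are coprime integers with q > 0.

20/1
114947/5727
2647735/131918
16001357/797235
130658591/6509798
21769332891/1084612643

APPEND 20: p_0 = 20·1 + 0 = 20, q_0 = 20·0 + 1 = 1 → 20/1
APPEND 14: p_1 = 14·20 + 1 = 281, q_1 = 14·1 + 0 = 14 → 281/14
APPEND 14: p_2 = 14·281 + 20 = 3954, q_2 = 14·14 + 1 = 197 → 3954/197
APPEND 29: p_3 = 29·3954 + 281 = 114947, q_3 = 29·197 + 14 = 5727 → 114947/5727
APPEND 23: p_4 = 23·114947 + 3954 = 2647735, q_4 = 23·5727 + 197 = 131918 → 2647735/131918
APPEND 6: p_5 = 6·2647735 + 114947 = 16001357, q_5 = 6·131918 + 5727 = 797235 → 16001357/797235
APPEND 8: p_6 = 8·16001357 + 2647735 = 130658591, q_6 = 8·797235 + 131918 = 6509798 → 130658591/6509798
APPEND 33: p_7 = 33·130658591 + 16001357 = 4327734860, q_7 = 33·6509798 + 797235 = 215620569 → 4327734860/215620569
APPEND 5: p_8 = 5·4327734860 + 130658591 = 21769332891, q_8 = 5·215620569 + 6509798 = 1084612643 → 21769332891/1084612643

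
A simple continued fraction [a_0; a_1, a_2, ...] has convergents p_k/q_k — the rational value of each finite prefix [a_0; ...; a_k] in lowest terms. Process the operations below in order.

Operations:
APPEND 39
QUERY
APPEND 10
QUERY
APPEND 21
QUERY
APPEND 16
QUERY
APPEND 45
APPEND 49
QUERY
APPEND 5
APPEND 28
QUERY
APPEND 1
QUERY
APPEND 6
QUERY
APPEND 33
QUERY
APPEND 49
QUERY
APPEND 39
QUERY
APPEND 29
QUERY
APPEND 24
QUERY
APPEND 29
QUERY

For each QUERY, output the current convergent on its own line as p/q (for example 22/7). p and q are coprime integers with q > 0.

APPEND 39: p_0 = 39·1 + 0 = 39, q_0 = 39·0 + 1 = 1 → 39/1
APPEND 10: p_1 = 10·39 + 1 = 391, q_1 = 10·1 + 0 = 10 → 391/10
APPEND 21: p_2 = 21·391 + 39 = 8250, q_2 = 21·10 + 1 = 211 → 8250/211
APPEND 16: p_3 = 16·8250 + 391 = 132391, q_3 = 16·211 + 10 = 3386 → 132391/3386
APPEND 45: p_4 = 45·132391 + 8250 = 5965845, q_4 = 45·3386 + 211 = 152581 → 5965845/152581
APPEND 49: p_5 = 49·5965845 + 132391 = 292458796, q_5 = 49·152581 + 3386 = 7479855 → 292458796/7479855
APPEND 5: p_6 = 5·292458796 + 5965845 = 1468259825, q_6 = 5·7479855 + 152581 = 37551856 → 1468259825/37551856
APPEND 28: p_7 = 28·1468259825 + 292458796 = 41403733896, q_7 = 28·37551856 + 7479855 = 1058931823 → 41403733896/1058931823
APPEND 1: p_8 = 1·41403733896 + 1468259825 = 42871993721, q_8 = 1·1058931823 + 37551856 = 1096483679 → 42871993721/1096483679
APPEND 6: p_9 = 6·42871993721 + 41403733896 = 298635696222, q_9 = 6·1096483679 + 1058931823 = 7637833897 → 298635696222/7637833897
APPEND 33: p_10 = 33·298635696222 + 42871993721 = 9897849969047, q_10 = 33·7637833897 + 1096483679 = 253145002280 → 9897849969047/253145002280
APPEND 49: p_11 = 49·9897849969047 + 298635696222 = 485293284179525, q_11 = 49·253145002280 + 7637833897 = 12411742945617 → 485293284179525/12411742945617
APPEND 39: p_12 = 39·485293284179525 + 9897849969047 = 18936335932970522, q_12 = 39·12411742945617 + 253145002280 = 484311119881343 → 18936335932970522/484311119881343
APPEND 29: p_13 = 29·18936335932970522 + 485293284179525 = 549639035340324663, q_13 = 29·484311119881343 + 12411742945617 = 14057434219504564 → 549639035340324663/14057434219504564
APPEND 24: p_14 = 24·549639035340324663 + 18936335932970522 = 13210273184100762434, q_14 = 24·14057434219504564 + 484311119881343 = 337862732387990879 → 13210273184100762434/337862732387990879
APPEND 29: p_15 = 29·13210273184100762434 + 549639035340324663 = 383647561374262435249, q_15 = 29·337862732387990879 + 14057434219504564 = 9812076673471240055 → 383647561374262435249/9812076673471240055

39/1
391/10
8250/211
132391/3386
292458796/7479855
41403733896/1058931823
42871993721/1096483679
298635696222/7637833897
9897849969047/253145002280
485293284179525/12411742945617
18936335932970522/484311119881343
549639035340324663/14057434219504564
13210273184100762434/337862732387990879
383647561374262435249/9812076673471240055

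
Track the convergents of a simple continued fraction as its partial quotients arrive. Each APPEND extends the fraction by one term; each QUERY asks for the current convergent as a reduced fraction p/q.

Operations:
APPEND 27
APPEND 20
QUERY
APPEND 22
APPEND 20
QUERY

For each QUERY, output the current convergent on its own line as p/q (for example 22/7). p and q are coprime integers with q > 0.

541/20
239121/8840

APPEND 27: p_0 = 27·1 + 0 = 27, q_0 = 27·0 + 1 = 1 → 27/1
APPEND 20: p_1 = 20·27 + 1 = 541, q_1 = 20·1 + 0 = 20 → 541/20
APPEND 22: p_2 = 22·541 + 27 = 11929, q_2 = 22·20 + 1 = 441 → 11929/441
APPEND 20: p_3 = 20·11929 + 541 = 239121, q_3 = 20·441 + 20 = 8840 → 239121/8840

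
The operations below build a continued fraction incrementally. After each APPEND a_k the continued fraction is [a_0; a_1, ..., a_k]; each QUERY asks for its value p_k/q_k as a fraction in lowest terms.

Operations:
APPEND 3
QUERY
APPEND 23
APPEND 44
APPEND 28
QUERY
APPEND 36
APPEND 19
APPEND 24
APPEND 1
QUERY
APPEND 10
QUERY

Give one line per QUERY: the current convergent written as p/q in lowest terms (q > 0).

APPEND 3: p_0 = 3·1 + 0 = 3, q_0 = 3·0 + 1 = 1 → 3/1
APPEND 23: p_1 = 23·3 + 1 = 70, q_1 = 23·1 + 0 = 23 → 70/23
APPEND 44: p_2 = 44·70 + 3 = 3083, q_2 = 44·23 + 1 = 1013 → 3083/1013
APPEND 28: p_3 = 28·3083 + 70 = 86394, q_3 = 28·1013 + 23 = 28387 → 86394/28387
APPEND 36: p_4 = 36·86394 + 3083 = 3113267, q_4 = 36·28387 + 1013 = 1022945 → 3113267/1022945
APPEND 19: p_5 = 19·3113267 + 86394 = 59238467, q_5 = 19·1022945 + 28387 = 19464342 → 59238467/19464342
APPEND 24: p_6 = 24·59238467 + 3113267 = 1424836475, q_6 = 24·19464342 + 1022945 = 468167153 → 1424836475/468167153
APPEND 1: p_7 = 1·1424836475 + 59238467 = 1484074942, q_7 = 1·468167153 + 19464342 = 487631495 → 1484074942/487631495
APPEND 10: p_8 = 10·1484074942 + 1424836475 = 16265585895, q_8 = 10·487631495 + 468167153 = 5344482103 → 16265585895/5344482103

3/1
86394/28387
1484074942/487631495
16265585895/5344482103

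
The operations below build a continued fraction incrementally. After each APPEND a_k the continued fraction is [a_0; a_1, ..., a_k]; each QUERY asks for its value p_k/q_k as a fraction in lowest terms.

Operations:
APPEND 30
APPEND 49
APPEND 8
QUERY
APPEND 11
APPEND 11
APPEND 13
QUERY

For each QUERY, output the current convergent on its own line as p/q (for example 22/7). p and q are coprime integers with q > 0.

APPEND 30: p_0 = 30·1 + 0 = 30, q_0 = 30·0 + 1 = 1 → 30/1
APPEND 49: p_1 = 49·30 + 1 = 1471, q_1 = 49·1 + 0 = 49 → 1471/49
APPEND 8: p_2 = 8·1471 + 30 = 11798, q_2 = 8·49 + 1 = 393 → 11798/393
APPEND 11: p_3 = 11·11798 + 1471 = 131249, q_3 = 11·393 + 49 = 4372 → 131249/4372
APPEND 11: p_4 = 11·131249 + 11798 = 1455537, q_4 = 11·4372 + 393 = 48485 → 1455537/48485
APPEND 13: p_5 = 13·1455537 + 131249 = 19053230, q_5 = 13·48485 + 4372 = 634677 → 19053230/634677

11798/393
19053230/634677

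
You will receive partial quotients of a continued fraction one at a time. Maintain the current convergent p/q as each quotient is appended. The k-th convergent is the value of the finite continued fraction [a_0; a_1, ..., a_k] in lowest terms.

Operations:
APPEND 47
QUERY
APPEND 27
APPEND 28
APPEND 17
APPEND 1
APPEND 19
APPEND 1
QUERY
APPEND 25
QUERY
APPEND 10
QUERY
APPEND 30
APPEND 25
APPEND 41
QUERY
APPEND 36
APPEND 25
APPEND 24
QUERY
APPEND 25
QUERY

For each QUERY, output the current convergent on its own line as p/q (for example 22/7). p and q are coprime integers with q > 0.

47/1
13450509/285956
349071038/7421203
3504160889/74497986
108359889644857/2303716580784
2348662061021359609/49932237383835601
58814249794894096107/1250382986573115434

APPEND 47: p_0 = 47·1 + 0 = 47, q_0 = 47·0 + 1 = 1 → 47/1
APPEND 27: p_1 = 27·47 + 1 = 1270, q_1 = 27·1 + 0 = 27 → 1270/27
APPEND 28: p_2 = 28·1270 + 47 = 35607, q_2 = 28·27 + 1 = 757 → 35607/757
APPEND 17: p_3 = 17·35607 + 1270 = 606589, q_3 = 17·757 + 27 = 12896 → 606589/12896
APPEND 1: p_4 = 1·606589 + 35607 = 642196, q_4 = 1·12896 + 757 = 13653 → 642196/13653
APPEND 19: p_5 = 19·642196 + 606589 = 12808313, q_5 = 19·13653 + 12896 = 272303 → 12808313/272303
APPEND 1: p_6 = 1·12808313 + 642196 = 13450509, q_6 = 1·272303 + 13653 = 285956 → 13450509/285956
APPEND 25: p_7 = 25·13450509 + 12808313 = 349071038, q_7 = 25·285956 + 272303 = 7421203 → 349071038/7421203
APPEND 10: p_8 = 10·349071038 + 13450509 = 3504160889, q_8 = 10·7421203 + 285956 = 74497986 → 3504160889/74497986
APPEND 30: p_9 = 30·3504160889 + 349071038 = 105473897708, q_9 = 30·74497986 + 7421203 = 2242360783 → 105473897708/2242360783
APPEND 25: p_10 = 25·105473897708 + 3504160889 = 2640351603589, q_10 = 25·2242360783 + 74497986 = 56133517561 → 2640351603589/56133517561
APPEND 41: p_11 = 41·2640351603589 + 105473897708 = 108359889644857, q_11 = 41·56133517561 + 2242360783 = 2303716580784 → 108359889644857/2303716580784
APPEND 36: p_12 = 36·108359889644857 + 2640351603589 = 3903596378818441, q_12 = 36·2303716580784 + 56133517561 = 82989930425785 → 3903596378818441/82989930425785
APPEND 25: p_13 = 25·3903596378818441 + 108359889644857 = 97698269360105882, q_13 = 25·82989930425785 + 2303716580784 = 2077051977225409 → 97698269360105882/2077051977225409
APPEND 24: p_14 = 24·97698269360105882 + 3903596378818441 = 2348662061021359609, q_14 = 24·2077051977225409 + 82989930425785 = 49932237383835601 → 2348662061021359609/49932237383835601
APPEND 25: p_15 = 25·2348662061021359609 + 97698269360105882 = 58814249794894096107, q_15 = 25·49932237383835601 + 2077051977225409 = 1250382986573115434 → 58814249794894096107/1250382986573115434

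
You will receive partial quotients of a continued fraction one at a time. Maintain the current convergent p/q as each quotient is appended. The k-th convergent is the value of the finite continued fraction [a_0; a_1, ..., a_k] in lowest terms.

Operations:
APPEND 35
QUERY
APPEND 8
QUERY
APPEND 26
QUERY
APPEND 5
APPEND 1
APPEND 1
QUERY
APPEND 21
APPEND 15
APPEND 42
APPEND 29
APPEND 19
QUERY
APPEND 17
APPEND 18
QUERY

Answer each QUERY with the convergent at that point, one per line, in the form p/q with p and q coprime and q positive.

35/1
281/8
7341/209
81313/2315
612593789839/17440687514
188645594989219/5370783915332

APPEND 35: p_0 = 35·1 + 0 = 35, q_0 = 35·0 + 1 = 1 → 35/1
APPEND 8: p_1 = 8·35 + 1 = 281, q_1 = 8·1 + 0 = 8 → 281/8
APPEND 26: p_2 = 26·281 + 35 = 7341, q_2 = 26·8 + 1 = 209 → 7341/209
APPEND 5: p_3 = 5·7341 + 281 = 36986, q_3 = 5·209 + 8 = 1053 → 36986/1053
APPEND 1: p_4 = 1·36986 + 7341 = 44327, q_4 = 1·1053 + 209 = 1262 → 44327/1262
APPEND 1: p_5 = 1·44327 + 36986 = 81313, q_5 = 1·1262 + 1053 = 2315 → 81313/2315
APPEND 21: p_6 = 21·81313 + 44327 = 1751900, q_6 = 21·2315 + 1262 = 49877 → 1751900/49877
APPEND 15: p_7 = 15·1751900 + 81313 = 26359813, q_7 = 15·49877 + 2315 = 750470 → 26359813/750470
APPEND 42: p_8 = 42·26359813 + 1751900 = 1108864046, q_8 = 42·750470 + 49877 = 31569617 → 1108864046/31569617
APPEND 29: p_9 = 29·1108864046 + 26359813 = 32183417147, q_9 = 29·31569617 + 750470 = 916269363 → 32183417147/916269363
APPEND 19: p_10 = 19·32183417147 + 1108864046 = 612593789839, q_10 = 19·916269363 + 31569617 = 17440687514 → 612593789839/17440687514
APPEND 17: p_11 = 17·612593789839 + 32183417147 = 10446277844410, q_11 = 17·17440687514 + 916269363 = 297407957101 → 10446277844410/297407957101
APPEND 18: p_12 = 18·10446277844410 + 612593789839 = 188645594989219, q_12 = 18·297407957101 + 17440687514 = 5370783915332 → 188645594989219/5370783915332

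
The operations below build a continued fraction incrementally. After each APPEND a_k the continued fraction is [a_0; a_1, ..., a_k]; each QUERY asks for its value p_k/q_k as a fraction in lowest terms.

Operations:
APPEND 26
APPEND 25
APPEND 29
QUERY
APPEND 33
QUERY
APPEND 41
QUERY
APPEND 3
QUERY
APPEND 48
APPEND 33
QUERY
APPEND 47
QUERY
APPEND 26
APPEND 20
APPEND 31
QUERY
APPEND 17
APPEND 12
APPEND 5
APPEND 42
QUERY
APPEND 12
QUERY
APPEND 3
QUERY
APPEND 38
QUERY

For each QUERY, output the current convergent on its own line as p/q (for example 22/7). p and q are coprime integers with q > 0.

APPEND 26: p_0 = 26·1 + 0 = 26, q_0 = 26·0 + 1 = 1 → 26/1
APPEND 25: p_1 = 25·26 + 1 = 651, q_1 = 25·1 + 0 = 25 → 651/25
APPEND 29: p_2 = 29·651 + 26 = 18905, q_2 = 29·25 + 1 = 726 → 18905/726
APPEND 33: p_3 = 33·18905 + 651 = 624516, q_3 = 33·726 + 25 = 23983 → 624516/23983
APPEND 41: p_4 = 41·624516 + 18905 = 25624061, q_4 = 41·23983 + 726 = 984029 → 25624061/984029
APPEND 3: p_5 = 3·25624061 + 624516 = 77496699, q_5 = 3·984029 + 23983 = 2976070 → 77496699/2976070
APPEND 48: p_6 = 48·77496699 + 25624061 = 3745465613, q_6 = 48·2976070 + 984029 = 143835389 → 3745465613/143835389
APPEND 33: p_7 = 33·3745465613 + 77496699 = 123677861928, q_7 = 33·143835389 + 2976070 = 4749543907 → 123677861928/4749543907
APPEND 47: p_8 = 47·123677861928 + 3745465613 = 5816604976229, q_8 = 47·4749543907 + 143835389 = 223372399018 → 5816604976229/223372399018
APPEND 26: p_9 = 26·5816604976229 + 123677861928 = 151355407243882, q_9 = 26·223372399018 + 4749543907 = 5812431918375 → 151355407243882/5812431918375
APPEND 20: p_10 = 20·151355407243882 + 5816604976229 = 3032924749853869, q_10 = 20·5812431918375 + 223372399018 = 116472010766518 → 3032924749853869/116472010766518
APPEND 31: p_11 = 31·3032924749853869 + 151355407243882 = 94172022652713821, q_11 = 31·116472010766518 + 5812431918375 = 3616444765680433 → 94172022652713821/3616444765680433
APPEND 17: p_12 = 17·94172022652713821 + 3032924749853869 = 1603957309845988826, q_12 = 17·3616444765680433 + 116472010766518 = 61596033027333879 → 1603957309845988826/61596033027333879
APPEND 12: p_13 = 12·1603957309845988826 + 94172022652713821 = 19341659740804579733, q_13 = 12·61596033027333879 + 3616444765680433 = 742768841093686981 → 19341659740804579733/742768841093686981
APPEND 5: p_14 = 5·19341659740804579733 + 1603957309845988826 = 98312256013868887491, q_14 = 5·742768841093686981 + 61596033027333879 = 3775440238495768784 → 98312256013868887491/3775440238495768784
APPEND 42: p_15 = 42·98312256013868887491 + 19341659740804579733 = 4148456412323297854355, q_15 = 42·3775440238495768784 + 742768841093686981 = 159311258857915975909 → 4148456412323297854355/159311258857915975909
APPEND 12: p_16 = 12·4148456412323297854355 + 98312256013868887491 = 49879789203893443139751, q_16 = 12·159311258857915975909 + 3775440238495768784 = 1915510546533487479692 → 49879789203893443139751/1915510546533487479692
APPEND 3: p_17 = 3·49879789203893443139751 + 4148456412323297854355 = 153787824024003627273608, q_17 = 3·1915510546533487479692 + 159311258857915975909 = 5905842898458378414985 → 153787824024003627273608/5905842898458378414985
APPEND 38: p_18 = 38·153787824024003627273608 + 49879789203893443139751 = 5893817102116031279536855, q_18 = 38·5905842898458378414985 + 1915510546533487479692 = 226337540687951867249122 → 5893817102116031279536855/226337540687951867249122

18905/726
624516/23983
25624061/984029
77496699/2976070
123677861928/4749543907
5816604976229/223372399018
94172022652713821/3616444765680433
4148456412323297854355/159311258857915975909
49879789203893443139751/1915510546533487479692
153787824024003627273608/5905842898458378414985
5893817102116031279536855/226337540687951867249122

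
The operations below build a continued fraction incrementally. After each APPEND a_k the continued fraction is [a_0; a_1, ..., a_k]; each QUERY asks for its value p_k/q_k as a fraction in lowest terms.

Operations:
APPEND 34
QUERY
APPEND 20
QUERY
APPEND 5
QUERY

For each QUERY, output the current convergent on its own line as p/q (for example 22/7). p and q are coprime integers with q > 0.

34/1
681/20
3439/101

APPEND 34: p_0 = 34·1 + 0 = 34, q_0 = 34·0 + 1 = 1 → 34/1
APPEND 20: p_1 = 20·34 + 1 = 681, q_1 = 20·1 + 0 = 20 → 681/20
APPEND 5: p_2 = 5·681 + 34 = 3439, q_2 = 5·20 + 1 = 101 → 3439/101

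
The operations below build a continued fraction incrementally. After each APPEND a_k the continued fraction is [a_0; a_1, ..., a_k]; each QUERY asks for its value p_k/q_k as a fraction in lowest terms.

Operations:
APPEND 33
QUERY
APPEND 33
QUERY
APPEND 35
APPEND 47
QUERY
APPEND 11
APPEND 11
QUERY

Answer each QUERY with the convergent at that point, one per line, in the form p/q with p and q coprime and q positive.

APPEND 33: p_0 = 33·1 + 0 = 33, q_0 = 33·0 + 1 = 1 → 33/1
APPEND 33: p_1 = 33·33 + 1 = 1090, q_1 = 33·1 + 0 = 33 → 1090/33
APPEND 35: p_2 = 35·1090 + 33 = 38183, q_2 = 35·33 + 1 = 1156 → 38183/1156
APPEND 47: p_3 = 47·38183 + 1090 = 1795691, q_3 = 47·1156 + 33 = 54365 → 1795691/54365
APPEND 11: p_4 = 11·1795691 + 38183 = 19790784, q_4 = 11·54365 + 1156 = 599171 → 19790784/599171
APPEND 11: p_5 = 11·19790784 + 1795691 = 219494315, q_5 = 11·599171 + 54365 = 6645246 → 219494315/6645246

33/1
1090/33
1795691/54365
219494315/6645246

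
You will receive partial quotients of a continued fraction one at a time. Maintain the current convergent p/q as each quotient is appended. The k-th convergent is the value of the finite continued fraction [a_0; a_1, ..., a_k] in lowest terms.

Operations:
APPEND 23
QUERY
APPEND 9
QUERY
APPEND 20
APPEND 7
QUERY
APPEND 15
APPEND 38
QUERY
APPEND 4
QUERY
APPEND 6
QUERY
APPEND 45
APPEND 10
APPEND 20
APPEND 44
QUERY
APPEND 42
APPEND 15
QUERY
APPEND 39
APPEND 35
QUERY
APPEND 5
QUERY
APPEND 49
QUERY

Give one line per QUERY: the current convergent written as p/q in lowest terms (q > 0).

APPEND 23: p_0 = 23·1 + 0 = 23, q_0 = 23·0 + 1 = 1 → 23/1
APPEND 9: p_1 = 9·23 + 1 = 208, q_1 = 9·1 + 0 = 9 → 208/9
APPEND 20: p_2 = 20·208 + 23 = 4183, q_2 = 20·9 + 1 = 181 → 4183/181
APPEND 7: p_3 = 7·4183 + 208 = 29489, q_3 = 7·181 + 9 = 1276 → 29489/1276
APPEND 15: p_4 = 15·29489 + 4183 = 446518, q_4 = 15·1276 + 181 = 19321 → 446518/19321
APPEND 38: p_5 = 38·446518 + 29489 = 16997173, q_5 = 38·19321 + 1276 = 735474 → 16997173/735474
APPEND 4: p_6 = 4·16997173 + 446518 = 68435210, q_6 = 4·735474 + 19321 = 2961217 → 68435210/2961217
APPEND 6: p_7 = 6·68435210 + 16997173 = 427608433, q_7 = 6·2961217 + 735474 = 18502776 → 427608433/18502776
APPEND 45: p_8 = 45·427608433 + 68435210 = 19310814695, q_8 = 45·18502776 + 2961217 = 835586137 → 19310814695/835586137
APPEND 10: p_9 = 10·19310814695 + 427608433 = 193535755383, q_9 = 10·835586137 + 18502776 = 8374364146 → 193535755383/8374364146
APPEND 20: p_10 = 20·193535755383 + 19310814695 = 3890025922355, q_10 = 20·8374364146 + 835586137 = 168322869057 → 3890025922355/168322869057
APPEND 44: p_11 = 44·3890025922355 + 193535755383 = 171354676339003, q_11 = 44·168322869057 + 8374364146 = 7414580602654 → 171354676339003/7414580602654
APPEND 42: p_12 = 42·171354676339003 + 3890025922355 = 7200786432160481, q_12 = 42·7414580602654 + 168322869057 = 311580708180525 → 7200786432160481/311580708180525
APPEND 15: p_13 = 15·7200786432160481 + 171354676339003 = 108183151158746218, q_13 = 15·311580708180525 + 7414580602654 = 4681125203310529 → 108183151158746218/4681125203310529
APPEND 39: p_14 = 39·108183151158746218 + 7200786432160481 = 4226343681623262983, q_14 = 39·4681125203310529 + 311580708180525 = 182875463637291156 → 4226343681623262983/182875463637291156
APPEND 35: p_15 = 35·4226343681623262983 + 108183151158746218 = 148030212007972950623, q_15 = 35·182875463637291156 + 4681125203310529 = 6405322352508500989 → 148030212007972950623/6405322352508500989
APPEND 5: p_16 = 5·148030212007972950623 + 4226343681623262983 = 744377403721488016098, q_16 = 5·6405322352508500989 + 182875463637291156 = 32209487226179796101 → 744377403721488016098/32209487226179796101
APPEND 49: p_17 = 49·744377403721488016098 + 148030212007972950623 = 36622522994360885739425, q_17 = 49·32209487226179796101 + 6405322352508500989 = 1584670196435318509938 → 36622522994360885739425/1584670196435318509938

23/1
208/9
29489/1276
16997173/735474
68435210/2961217
427608433/18502776
171354676339003/7414580602654
108183151158746218/4681125203310529
148030212007972950623/6405322352508500989
744377403721488016098/32209487226179796101
36622522994360885739425/1584670196435318509938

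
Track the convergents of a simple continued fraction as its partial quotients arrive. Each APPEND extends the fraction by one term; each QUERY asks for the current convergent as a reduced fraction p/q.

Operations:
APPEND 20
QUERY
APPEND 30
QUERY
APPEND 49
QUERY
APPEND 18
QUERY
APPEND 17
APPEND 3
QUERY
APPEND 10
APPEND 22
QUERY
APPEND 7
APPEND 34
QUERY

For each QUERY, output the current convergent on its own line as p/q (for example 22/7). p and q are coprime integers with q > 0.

20/1
601/30
29469/1471
531043/26508
27702643/1382829
6321542503/315551563
1520575501637/75902357055

APPEND 20: p_0 = 20·1 + 0 = 20, q_0 = 20·0 + 1 = 1 → 20/1
APPEND 30: p_1 = 30·20 + 1 = 601, q_1 = 30·1 + 0 = 30 → 601/30
APPEND 49: p_2 = 49·601 + 20 = 29469, q_2 = 49·30 + 1 = 1471 → 29469/1471
APPEND 18: p_3 = 18·29469 + 601 = 531043, q_3 = 18·1471 + 30 = 26508 → 531043/26508
APPEND 17: p_4 = 17·531043 + 29469 = 9057200, q_4 = 17·26508 + 1471 = 452107 → 9057200/452107
APPEND 3: p_5 = 3·9057200 + 531043 = 27702643, q_5 = 3·452107 + 26508 = 1382829 → 27702643/1382829
APPEND 10: p_6 = 10·27702643 + 9057200 = 286083630, q_6 = 10·1382829 + 452107 = 14280397 → 286083630/14280397
APPEND 22: p_7 = 22·286083630 + 27702643 = 6321542503, q_7 = 22·14280397 + 1382829 = 315551563 → 6321542503/315551563
APPEND 7: p_8 = 7·6321542503 + 286083630 = 44536881151, q_8 = 7·315551563 + 14280397 = 2223141338 → 44536881151/2223141338
APPEND 34: p_9 = 34·44536881151 + 6321542503 = 1520575501637, q_9 = 34·2223141338 + 315551563 = 75902357055 → 1520575501637/75902357055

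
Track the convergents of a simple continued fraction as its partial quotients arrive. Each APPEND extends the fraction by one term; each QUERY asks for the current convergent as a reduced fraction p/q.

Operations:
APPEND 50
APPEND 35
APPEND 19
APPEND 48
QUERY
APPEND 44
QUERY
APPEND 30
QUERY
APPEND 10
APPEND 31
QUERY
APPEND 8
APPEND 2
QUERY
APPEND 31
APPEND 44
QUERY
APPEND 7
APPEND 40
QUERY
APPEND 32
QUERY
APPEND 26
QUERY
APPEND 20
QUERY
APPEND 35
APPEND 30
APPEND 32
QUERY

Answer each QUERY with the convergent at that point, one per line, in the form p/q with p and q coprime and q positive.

1601063/32003
70480091/1408798
2116003793/42295943
660262062444/13197711011
11266916097590/225209823643
15612686861983562/312075675750599
4401348117259095442/87976765309488279
140952783138050981941/2817448107144468370
3669173709706584625908/73341627551065665899
73524426977269743500101/1469649999128457786350
2478872958978768482243397955/49549187824734362397974389

APPEND 50: p_0 = 50·1 + 0 = 50, q_0 = 50·0 + 1 = 1 → 50/1
APPEND 35: p_1 = 35·50 + 1 = 1751, q_1 = 35·1 + 0 = 35 → 1751/35
APPEND 19: p_2 = 19·1751 + 50 = 33319, q_2 = 19·35 + 1 = 666 → 33319/666
APPEND 48: p_3 = 48·33319 + 1751 = 1601063, q_3 = 48·666 + 35 = 32003 → 1601063/32003
APPEND 44: p_4 = 44·1601063 + 33319 = 70480091, q_4 = 44·32003 + 666 = 1408798 → 70480091/1408798
APPEND 30: p_5 = 30·70480091 + 1601063 = 2116003793, q_5 = 30·1408798 + 32003 = 42295943 → 2116003793/42295943
APPEND 10: p_6 = 10·2116003793 + 70480091 = 21230518021, q_6 = 10·42295943 + 1408798 = 424368228 → 21230518021/424368228
APPEND 31: p_7 = 31·21230518021 + 2116003793 = 660262062444, q_7 = 31·424368228 + 42295943 = 13197711011 → 660262062444/13197711011
APPEND 8: p_8 = 8·660262062444 + 21230518021 = 5303327017573, q_8 = 8·13197711011 + 424368228 = 106006056316 → 5303327017573/106006056316
APPEND 2: p_9 = 2·5303327017573 + 660262062444 = 11266916097590, q_9 = 2·106006056316 + 13197711011 = 225209823643 → 11266916097590/225209823643
APPEND 31: p_10 = 31·11266916097590 + 5303327017573 = 354577726042863, q_10 = 31·225209823643 + 106006056316 = 7087510589249 → 354577726042863/7087510589249
APPEND 44: p_11 = 44·354577726042863 + 11266916097590 = 15612686861983562, q_11 = 44·7087510589249 + 225209823643 = 312075675750599 → 15612686861983562/312075675750599
APPEND 7: p_12 = 7·15612686861983562 + 354577726042863 = 109643385759927797, q_12 = 7·312075675750599 + 7087510589249 = 2191617240843442 → 109643385759927797/2191617240843442
APPEND 40: p_13 = 40·109643385759927797 + 15612686861983562 = 4401348117259095442, q_13 = 40·2191617240843442 + 312075675750599 = 87976765309488279 → 4401348117259095442/87976765309488279
APPEND 32: p_14 = 32·4401348117259095442 + 109643385759927797 = 140952783138050981941, q_14 = 32·87976765309488279 + 2191617240843442 = 2817448107144468370 → 140952783138050981941/2817448107144468370
APPEND 26: p_15 = 26·140952783138050981941 + 4401348117259095442 = 3669173709706584625908, q_15 = 26·2817448107144468370 + 87976765309488279 = 73341627551065665899 → 3669173709706584625908/73341627551065665899
APPEND 20: p_16 = 20·3669173709706584625908 + 140952783138050981941 = 73524426977269743500101, q_16 = 20·73341627551065665899 + 2817448107144468370 = 1469649999128457786350 → 73524426977269743500101/1469649999128457786350
APPEND 35: p_17 = 35·73524426977269743500101 + 3669173709706584625908 = 2577024117914147607129443, q_17 = 35·1469649999128457786350 + 73341627551065665899 = 51511091597047088188149 → 2577024117914147607129443/51511091597047088188149
APPEND 30: p_18 = 30·2577024117914147607129443 + 73524426977269743500101 = 77384247964401697957383391, q_18 = 30·51511091597047088188149 + 1469649999128457786350 = 1546802397910541103430820 → 77384247964401697957383391/1546802397910541103430820
APPEND 32: p_19 = 32·77384247964401697957383391 + 2577024117914147607129443 = 2478872958978768482243397955, q_19 = 32·1546802397910541103430820 + 51511091597047088188149 = 49549187824734362397974389 → 2478872958978768482243397955/49549187824734362397974389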